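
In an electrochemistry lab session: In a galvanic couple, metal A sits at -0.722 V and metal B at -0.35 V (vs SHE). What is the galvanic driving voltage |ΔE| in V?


Driving voltage is the absolute potential difference.
|ΔE| = |-0.722 − (-0.35)| = 0.372 V

0.372 V


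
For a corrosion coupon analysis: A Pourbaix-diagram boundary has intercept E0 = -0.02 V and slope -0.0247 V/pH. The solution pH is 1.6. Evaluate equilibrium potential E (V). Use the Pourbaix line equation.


Apply the Pourbaix line equation: E = E0 + slope*pH
E = -0.02 + (-0.0247)*1.6 = -0.02 + (-0.03952) = -0.05952 V
Rounded to 4 decimal places: E = -0.0595 V

-0.0595 V


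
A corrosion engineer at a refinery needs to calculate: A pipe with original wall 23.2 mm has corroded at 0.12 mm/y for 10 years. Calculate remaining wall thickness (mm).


Remaining wall = original − CR × time
t = 23.2 − 0.12*10 = 23.2 − 1.2 = 22.0 mm

22.0 mm


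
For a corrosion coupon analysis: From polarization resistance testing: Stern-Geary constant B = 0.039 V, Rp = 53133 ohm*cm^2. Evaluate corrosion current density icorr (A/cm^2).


Apply the Stern-Geary relation: icorr = B / Rp
icorr = 0.039 / 53133 = 7.34×10^-7 A/cm^2

7.34×10^-7 A/cm^2


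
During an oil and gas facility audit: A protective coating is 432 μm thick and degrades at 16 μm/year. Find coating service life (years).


Service life = thickness / degradation rate
Life = 432 / 16 = 27.0 years

27.0 years


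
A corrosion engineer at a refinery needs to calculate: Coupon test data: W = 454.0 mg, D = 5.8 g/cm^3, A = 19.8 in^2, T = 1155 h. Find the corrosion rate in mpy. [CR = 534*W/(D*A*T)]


Apply the mpy weight-loss relation: CR = 534 * W / (D * A * T)
Numerator: 534 * 454.0 = 242436.0
Denominator: 5.8 * 19.8 * 1155 = 132640.2
CR = 242436.0 / 132640.2 = 1.828 mpy

1.828 mpy


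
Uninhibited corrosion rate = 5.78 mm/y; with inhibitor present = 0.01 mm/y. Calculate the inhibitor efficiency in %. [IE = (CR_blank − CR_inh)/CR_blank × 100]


Apply the inhibitor-efficiency definition: IE = (CR_blank − CR_inh)/CR_blank × 100
IE = (5.78 − 0.01) / 5.78 × 100
IE = 5.77 / 5.78 × 100 = 99.8 %

99.8 %


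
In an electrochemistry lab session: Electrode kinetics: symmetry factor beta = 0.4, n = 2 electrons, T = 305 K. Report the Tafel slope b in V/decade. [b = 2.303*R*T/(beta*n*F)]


Apply the Tafel slope relation: b = 2.303*R*T/(beta*n*F)
Numerator: 2.303 * 8.314 * 305 = 5839.88
Denominator: 0.4 * 2 * 96485 = 77188.0
b = 5839.88 / 77188.0 = 0.076 V/decade

0.076 V/decade


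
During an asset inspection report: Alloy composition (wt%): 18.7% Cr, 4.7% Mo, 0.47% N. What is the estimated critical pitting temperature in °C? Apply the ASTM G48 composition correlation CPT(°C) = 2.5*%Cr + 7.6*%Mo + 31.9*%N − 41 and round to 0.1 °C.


Apply the ASTM G48 empirical CPT estimate: CPT(°C) = 2.5*%Cr + 7.6*%Mo + 31.9*%N − 41
2.5*18.7 = 46.75; 7.6*4.7 = 35.72; 31.9*0.47 = 14.993
CPT = 46.75 + 35.72 + 14.993 − 41 = 56.463 °C
Rounded to 0.1 °C: CPT ≈ 56.5 °C

56.5 °C


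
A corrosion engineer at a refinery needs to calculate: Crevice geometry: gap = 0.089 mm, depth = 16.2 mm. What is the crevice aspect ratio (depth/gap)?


Aspect ratio = depth / gap
Ratio = 16.2 / 0.089 = 182.0

182.0


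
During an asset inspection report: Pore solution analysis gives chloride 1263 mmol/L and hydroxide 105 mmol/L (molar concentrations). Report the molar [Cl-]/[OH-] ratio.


Threshold parameter = [Cl-] / [OH-] (molar basis; both in mmol/L, so units cancel)
Ratio = 1263 / 105 = 12.03

12.03


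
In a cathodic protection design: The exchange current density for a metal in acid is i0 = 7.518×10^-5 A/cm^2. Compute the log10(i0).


i0 = 7.518×10^-5 A/cm^2
log10(i0) = -4.124

-4.124


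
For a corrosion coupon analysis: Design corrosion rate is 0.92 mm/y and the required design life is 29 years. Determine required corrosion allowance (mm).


Corrosion allowance = CR × design life
CA = 0.92 * 29 = 26.68 mm

26.68 mm


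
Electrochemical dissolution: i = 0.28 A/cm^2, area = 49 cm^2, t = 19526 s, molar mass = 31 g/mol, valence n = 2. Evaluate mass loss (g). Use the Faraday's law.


Apply Faraday's law: m = i*A*t*M / (n*F)
Total charge passed Q = i*A*t = 0.28*49*19526 = 267896.72 C
m = Q*M/(n*F) = 267896.72*31/(2*96485) = 43.03673 g

43.03673 g


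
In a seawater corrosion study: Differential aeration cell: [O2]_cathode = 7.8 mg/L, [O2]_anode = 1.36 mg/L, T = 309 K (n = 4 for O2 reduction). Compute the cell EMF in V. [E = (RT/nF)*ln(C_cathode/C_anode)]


Apply the Nernst concentration-cell relation: E = (RT/nF)*ln(C_cathode/C_anode)
RT/nF = 8.314*309/(4*96485) = 0.00665654 V
ln(7.8/1.36) = 1.74664
E = 0.00665654 * 1.74664 = 0.01163 V

0.01163 V


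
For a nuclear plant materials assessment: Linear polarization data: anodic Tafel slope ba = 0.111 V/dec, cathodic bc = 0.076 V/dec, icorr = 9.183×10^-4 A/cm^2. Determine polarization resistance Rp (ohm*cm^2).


Apply the Stern-Geary equation: Rp = ba*bc / (2.303*icorr*(ba+bc))
ba*bc = 0.111*0.076 = 0.008436
ba+bc = 0.187; 2.303*icorr*(ba+bc) = 2.303*9.183×10^-4*0.187 = 3.95476×10^-4
Rp = 0.008436 / 3.95476×10^-4 = 21.33 ohm*cm^2

21.33 ohm*cm^2


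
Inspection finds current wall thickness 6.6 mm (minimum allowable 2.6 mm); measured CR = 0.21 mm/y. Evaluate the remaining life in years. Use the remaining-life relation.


Apply the remaining-life relation: RL = (t_current − t_min) / CR
RL = (6.6 − 2.6) / 0.21 = 4.0 / 0.21 = 19.0 years

19.0 years


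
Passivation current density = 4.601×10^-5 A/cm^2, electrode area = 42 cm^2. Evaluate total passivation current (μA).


I = i_pass * A, then convert A → μA (×10^6)
I = 4.601×10^-5 * 42 * 10^6 = 1932.42 μA

1932.42 μA


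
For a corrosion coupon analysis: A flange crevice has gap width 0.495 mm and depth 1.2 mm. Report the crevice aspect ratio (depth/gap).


Aspect ratio = depth / gap
Ratio = 1.2 / 0.495 = 2.4

2.4


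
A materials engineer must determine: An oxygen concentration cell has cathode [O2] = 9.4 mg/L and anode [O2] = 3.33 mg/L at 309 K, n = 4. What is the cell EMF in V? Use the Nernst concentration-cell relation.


Apply the Nernst concentration-cell relation: E = (RT/nF)*ln(C_cathode/C_anode)
RT/nF = 8.314*309/(4*96485) = 0.00665654 V
ln(9.4/3.33) = 1.03774
E = 0.00665654 * 1.03774 = 0.00691 V

0.00691 V


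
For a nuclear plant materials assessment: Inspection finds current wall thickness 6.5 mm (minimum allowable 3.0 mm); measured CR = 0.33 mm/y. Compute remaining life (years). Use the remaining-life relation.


Apply the remaining-life relation: RL = (t_current − t_min) / CR
RL = (6.5 − 3.0) / 0.33 = 3.5 / 0.33 = 10.6 years

10.6 years


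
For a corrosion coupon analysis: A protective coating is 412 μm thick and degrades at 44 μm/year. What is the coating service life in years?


Service life = thickness / degradation rate
Life = 412 / 44 = 9.4 years

9.4 years


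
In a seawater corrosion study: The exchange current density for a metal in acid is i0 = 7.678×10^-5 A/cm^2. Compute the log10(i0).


i0 = 7.678×10^-5 A/cm^2
log10(i0) = -4.115

-4.115


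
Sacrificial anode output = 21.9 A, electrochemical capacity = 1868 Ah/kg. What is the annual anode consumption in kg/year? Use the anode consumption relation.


Annual consumption = current * hours per year / capacity
Rate = 21.9 * 8760 / 1868 = 102.7 kg/year

102.7 kg/year


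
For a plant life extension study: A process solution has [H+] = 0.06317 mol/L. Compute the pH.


pH = −log10[H+]
pH = −log10(0.06317) = 1.2

1.2


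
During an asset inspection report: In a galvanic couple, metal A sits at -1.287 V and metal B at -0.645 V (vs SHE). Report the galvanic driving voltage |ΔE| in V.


Driving voltage is the absolute potential difference.
|ΔE| = |-1.287 − (-0.645)| = 0.642 V

0.642 V


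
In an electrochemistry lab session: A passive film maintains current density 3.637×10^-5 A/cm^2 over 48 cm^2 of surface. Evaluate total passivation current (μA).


I = i_pass * A, then convert A → μA (×10^6)
I = 3.637×10^-5 * 48 * 10^6 = 1745.76 μA

1745.76 μA


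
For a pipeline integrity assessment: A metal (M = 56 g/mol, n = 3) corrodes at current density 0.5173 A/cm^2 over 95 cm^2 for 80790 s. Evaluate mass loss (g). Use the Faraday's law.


Apply Faraday's law: m = i*A*t*M / (n*F)
Total charge passed Q = i*A*t = 0.5173*95*80790 = 3970303.365 C
m = Q*M/(n*F) = 3970303.365*56/(3*96485) = 768.123 g

768.123 g


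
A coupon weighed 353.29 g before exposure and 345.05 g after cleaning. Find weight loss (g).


Weight loss = initial − final
WL = 353.29 − 345.05 = 8.24 g

8.24 g


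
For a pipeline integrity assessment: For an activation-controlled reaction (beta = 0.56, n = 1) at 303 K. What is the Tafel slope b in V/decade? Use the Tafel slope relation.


Apply the Tafel slope relation: b = 2.303*R*T/(beta*n*F)
Numerator: 2.303 * 8.314 * 303 = 5801.58
Denominator: 0.56 * 1 * 96485 = 54031.6
b = 5801.58 / 54031.6 = 0.1074 V/decade

0.1074 V/decade


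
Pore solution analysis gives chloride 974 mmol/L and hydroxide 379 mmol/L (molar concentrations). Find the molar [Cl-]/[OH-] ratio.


Threshold parameter = [Cl-] / [OH-] (molar basis; both in mmol/L, so units cancel)
Ratio = 974 / 379 = 2.57

2.57


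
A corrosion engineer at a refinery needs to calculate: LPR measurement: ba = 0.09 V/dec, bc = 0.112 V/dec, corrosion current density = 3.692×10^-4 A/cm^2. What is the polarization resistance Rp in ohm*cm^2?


Apply the Stern-Geary equation: Rp = ba*bc / (2.303*icorr*(ba+bc))
ba*bc = 0.09*0.112 = 0.01008
ba+bc = 0.202; 2.303*icorr*(ba+bc) = 2.303*3.692×10^-4*0.202 = 1.7175406×10^-4
Rp = 0.01008 / 1.7175406×10^-4 = 58.7 ohm*cm^2

58.7 ohm*cm^2


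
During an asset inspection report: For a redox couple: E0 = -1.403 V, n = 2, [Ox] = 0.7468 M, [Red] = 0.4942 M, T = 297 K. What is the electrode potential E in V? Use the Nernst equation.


Apply the Nernst equation: E = E0 + (RT/nF)*ln([Ox]/[Red])
Step 1: RT/nF = 8.314*297/(2*96485) = 0.01279607 V
Step 2: [Ox]/[Red] = 0.7468/0.4942 = 1.511129
Step 3: ln(1.511129) = 0.412857
Step 4: correction = 0.01279607 * 0.412857 = 0.005 V
E = -1.403 + 0.005 = -1.398 V

-1.398 V


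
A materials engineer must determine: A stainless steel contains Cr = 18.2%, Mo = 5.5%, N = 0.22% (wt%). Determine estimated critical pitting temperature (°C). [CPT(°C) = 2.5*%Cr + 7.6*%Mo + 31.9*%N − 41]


Apply the ASTM G48 empirical CPT estimate: CPT(°C) = 2.5*%Cr + 7.6*%Mo + 31.9*%N − 41
2.5*18.2 = 45.5; 7.6*5.5 = 41.8; 31.9*0.22 = 7.018
CPT = 45.5 + 41.8 + 7.018 − 41 = 53.318 °C
Rounded to 0.1 °C: CPT ≈ 53.3 °C

53.3 °C


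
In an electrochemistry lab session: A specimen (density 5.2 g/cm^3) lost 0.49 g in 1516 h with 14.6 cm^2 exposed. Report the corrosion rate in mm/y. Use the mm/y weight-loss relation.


Apply the mm/y weight-loss relation: CR = 87600 * W / (D * A * T)
Numerator: 87600 * 0.49 = 42924.0
Denominator: 5.2 * 14.6 * 1516 = 115094.72
CR = 42924.0 / 115094.72 = 0.37294 mm/y

0.37294 mm/y


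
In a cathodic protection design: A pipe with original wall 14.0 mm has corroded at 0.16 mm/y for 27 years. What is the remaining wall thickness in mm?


Remaining wall = original − CR × time
t = 14.0 − 0.16*27 = 14.0 − 4.32 = 9.68 mm

9.68 mm


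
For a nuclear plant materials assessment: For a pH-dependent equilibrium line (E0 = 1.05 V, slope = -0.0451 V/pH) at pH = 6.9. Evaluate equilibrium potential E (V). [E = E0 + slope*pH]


Apply the Pourbaix line equation: E = E0 + slope*pH
E = 1.05 + (-0.0451)*6.9 = 1.05 + (-0.31119) = 0.73881 V
Rounded to 4 decimal places: E = 0.7388 V

0.7388 V


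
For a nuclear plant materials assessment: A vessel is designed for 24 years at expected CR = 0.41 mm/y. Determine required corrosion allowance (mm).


Corrosion allowance = CR × design life
CA = 0.41 * 24 = 9.84 mm

9.84 mm


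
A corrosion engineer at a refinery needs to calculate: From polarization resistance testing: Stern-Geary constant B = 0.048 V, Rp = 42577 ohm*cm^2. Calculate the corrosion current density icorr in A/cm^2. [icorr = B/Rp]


Apply the Stern-Geary relation: icorr = B / Rp
icorr = 0.048 / 42577 = 1.127×10^-6 A/cm^2

1.127×10^-6 A/cm^2


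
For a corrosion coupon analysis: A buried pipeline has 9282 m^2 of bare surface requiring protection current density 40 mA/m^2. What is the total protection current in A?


I = area * current density, then convert mA → A (÷1000)
I = 9282 * 40 / 1000 = 371.28 A

371.28 A


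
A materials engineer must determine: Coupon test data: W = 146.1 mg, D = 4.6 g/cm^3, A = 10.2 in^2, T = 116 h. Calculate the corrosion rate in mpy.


Apply the mpy weight-loss relation: CR = 534 * W / (D * A * T)
Numerator: 534 * 146.1 = 78017.4
Denominator: 4.6 * 10.2 * 116 = 5442.72
CR = 78017.4 / 5442.72 = 14.334 mpy

14.334 mpy


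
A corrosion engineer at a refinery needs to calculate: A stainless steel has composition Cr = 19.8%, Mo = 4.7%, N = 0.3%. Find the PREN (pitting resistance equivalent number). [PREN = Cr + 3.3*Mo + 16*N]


Apply the PREN formula: PREN = Cr + 3.3*Mo + 16*N
PREN = 19.8 + 3.3*4.7 + 16*0.3
PREN = 19.8 + 15.51 + 4.8 = 40.11

40.11


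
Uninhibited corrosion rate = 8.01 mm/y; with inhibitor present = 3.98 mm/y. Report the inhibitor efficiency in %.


Apply the inhibitor-efficiency definition: IE = (CR_blank − CR_inh)/CR_blank × 100
IE = (8.01 − 3.98) / 8.01 × 100
IE = 4.03 / 8.01 × 100 = 50.3 %

50.3 %


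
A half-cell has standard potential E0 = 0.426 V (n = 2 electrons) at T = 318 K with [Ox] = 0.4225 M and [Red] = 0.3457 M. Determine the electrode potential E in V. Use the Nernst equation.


Apply the Nernst equation: E = E0 + (RT/nF)*ln([Ox]/[Red])
Step 1: RT/nF = 8.314*318/(2*96485) = 0.01370084 V
Step 2: [Ox]/[Red] = 0.4225/0.3457 = 1.222158
Step 3: ln(1.222158) = 0.200618
Step 4: correction = 0.01370084 * 0.200618 = 0.003 V
E = 0.426 + 0.003 = 0.429 V

0.429 V


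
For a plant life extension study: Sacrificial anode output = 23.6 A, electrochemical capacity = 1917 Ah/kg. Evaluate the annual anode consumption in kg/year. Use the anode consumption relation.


Annual consumption = current * hours per year / capacity
Rate = 23.6 * 8760 / 1917 = 107.8 kg/year

107.8 kg/year


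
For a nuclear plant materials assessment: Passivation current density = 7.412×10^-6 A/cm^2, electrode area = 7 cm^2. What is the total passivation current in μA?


I = i_pass * A, then convert A → μA (×10^6)
I = 7.412×10^-6 * 7 * 10^6 = 51.88 μA

51.88 μA


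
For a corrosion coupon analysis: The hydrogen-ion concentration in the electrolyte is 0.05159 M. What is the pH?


pH = −log10[H+]
pH = −log10(0.05159) = 1.29

1.29


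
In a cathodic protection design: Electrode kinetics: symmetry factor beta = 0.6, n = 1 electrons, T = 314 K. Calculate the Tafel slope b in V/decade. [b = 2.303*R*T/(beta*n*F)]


Apply the Tafel slope relation: b = 2.303*R*T/(beta*n*F)
Numerator: 2.303 * 8.314 * 314 = 6012.2
Denominator: 0.6 * 1 * 96485 = 57891.0
b = 6012.2 / 57891.0 = 0.1039 V/decade

0.1039 V/decade


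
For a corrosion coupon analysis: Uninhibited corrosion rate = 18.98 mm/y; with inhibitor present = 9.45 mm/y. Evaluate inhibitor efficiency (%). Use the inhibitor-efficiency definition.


Apply the inhibitor-efficiency definition: IE = (CR_blank − CR_inh)/CR_blank × 100
IE = (18.98 − 9.45) / 18.98 × 100
IE = 9.53 / 18.98 × 100 = 50.2 %

50.2 %


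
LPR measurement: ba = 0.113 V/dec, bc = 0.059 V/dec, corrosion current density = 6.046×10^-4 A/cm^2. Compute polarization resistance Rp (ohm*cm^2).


Apply the Stern-Geary equation: Rp = ba*bc / (2.303*icorr*(ba+bc))
ba*bc = 0.113*0.059 = 0.006667
ba+bc = 0.172; 2.303*icorr*(ba+bc) = 2.303*6.046×10^-4*0.172 = 2.3949173×10^-4
Rp = 0.006667 / 2.3949173×10^-4 = 27.84 ohm*cm^2

27.84 ohm*cm^2


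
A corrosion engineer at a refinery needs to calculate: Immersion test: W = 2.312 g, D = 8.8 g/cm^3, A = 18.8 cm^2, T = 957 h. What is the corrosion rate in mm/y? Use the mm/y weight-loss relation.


Apply the mm/y weight-loss relation: CR = 87600 * W / (D * A * T)
Numerator: 87600 * 2.312 = 202531.2
Denominator: 8.8 * 18.8 * 957 = 158326.08
CR = 202531.2 / 158326.08 = 1.2792 mm/y

1.2792 mm/y


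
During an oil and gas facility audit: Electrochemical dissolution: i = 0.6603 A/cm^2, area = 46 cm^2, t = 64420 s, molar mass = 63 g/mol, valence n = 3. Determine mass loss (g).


Apply Faraday's law: m = i*A*t*M / (n*F)
Total charge passed Q = i*A*t = 0.6603*46*64420 = 1956680.196 C
m = Q*M/(n*F) = 1956680.196*63/(3*96485) = 425.8723 g

425.8723 g


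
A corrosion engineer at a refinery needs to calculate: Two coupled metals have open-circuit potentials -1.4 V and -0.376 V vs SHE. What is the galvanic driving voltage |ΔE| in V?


Driving voltage is the absolute potential difference.
|ΔE| = |-1.4 − (-0.376)| = 1.024 V

1.024 V


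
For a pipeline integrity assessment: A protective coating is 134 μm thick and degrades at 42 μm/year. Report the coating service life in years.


Service life = thickness / degradation rate
Life = 134 / 42 = 3.2 years

3.2 years


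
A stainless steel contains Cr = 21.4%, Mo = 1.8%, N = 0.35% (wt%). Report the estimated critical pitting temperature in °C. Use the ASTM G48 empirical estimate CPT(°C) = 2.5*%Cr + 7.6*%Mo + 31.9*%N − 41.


Apply the ASTM G48 empirical CPT estimate: CPT(°C) = 2.5*%Cr + 7.6*%Mo + 31.9*%N − 41
2.5*21.4 = 53.5; 7.6*1.8 = 13.68; 31.9*0.35 = 11.165
CPT = 53.5 + 13.68 + 11.165 − 41 = 37.345 °C
Rounded to 0.1 °C: CPT ≈ 37.3 °C

37.3 °C


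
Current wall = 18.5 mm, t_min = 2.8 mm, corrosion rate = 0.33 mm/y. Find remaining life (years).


Apply the remaining-life relation: RL = (t_current − t_min) / CR
RL = (18.5 − 2.8) / 0.33 = 15.7 / 0.33 = 47.6 years

47.6 years


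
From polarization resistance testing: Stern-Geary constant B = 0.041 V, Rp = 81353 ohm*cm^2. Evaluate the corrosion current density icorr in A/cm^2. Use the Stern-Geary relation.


Apply the Stern-Geary relation: icorr = B / Rp
icorr = 0.041 / 81353 = 5.04×10^-7 A/cm^2

5.04×10^-7 A/cm^2


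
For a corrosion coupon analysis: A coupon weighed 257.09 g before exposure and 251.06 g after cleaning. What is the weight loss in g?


Weight loss = initial − final
WL = 257.09 − 251.06 = 6.03 g

6.03 g


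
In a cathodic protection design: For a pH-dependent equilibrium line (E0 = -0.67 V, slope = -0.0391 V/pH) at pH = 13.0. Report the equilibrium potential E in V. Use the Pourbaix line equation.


Apply the Pourbaix line equation: E = E0 + slope*pH
E = -0.67 + (-0.0391)*13.0 = -0.67 + (-0.5083) = -1.1783 V
Rounded to 3 decimal places: E = -1.178 V

-1.178 V


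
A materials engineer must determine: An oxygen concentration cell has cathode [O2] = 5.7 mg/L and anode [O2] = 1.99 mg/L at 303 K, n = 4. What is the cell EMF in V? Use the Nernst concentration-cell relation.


Apply the Nernst concentration-cell relation: E = (RT/nF)*ln(C_cathode/C_anode)
RT/nF = 8.314*303/(4*96485) = 0.00652729 V
ln(5.7/1.99) = 1.05233
E = 0.00652729 * 1.05233 = 0.00687 V

0.00687 V


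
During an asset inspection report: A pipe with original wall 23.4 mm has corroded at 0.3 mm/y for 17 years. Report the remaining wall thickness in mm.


Remaining wall = original − CR × time
t = 23.4 − 0.3*17 = 23.4 − 5.1 = 18.3 mm

18.3 mm


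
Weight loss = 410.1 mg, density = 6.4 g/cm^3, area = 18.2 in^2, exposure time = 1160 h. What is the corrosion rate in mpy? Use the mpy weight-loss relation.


Apply the mpy weight-loss relation: CR = 534 * W / (D * A * T)
Numerator: 534 * 410.1 = 218993.4
Denominator: 6.4 * 18.2 * 1160 = 135116.8
CR = 218993.4 / 135116.8 = 1.62077 mpy

1.62077 mpy


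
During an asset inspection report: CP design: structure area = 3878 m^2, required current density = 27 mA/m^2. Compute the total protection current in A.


I = area * current density, then convert mA → A (÷1000)
I = 3878 * 27 / 1000 = 104.71 A

104.71 A


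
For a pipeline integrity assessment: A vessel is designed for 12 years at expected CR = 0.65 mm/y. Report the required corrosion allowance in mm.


Corrosion allowance = CR × design life
CA = 0.65 * 12 = 7.8 mm

7.8 mm


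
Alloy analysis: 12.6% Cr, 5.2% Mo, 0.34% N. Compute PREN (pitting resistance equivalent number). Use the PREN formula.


Apply the PREN formula: PREN = Cr + 3.3*Mo + 16*N
PREN = 12.6 + 3.3*5.2 + 16*0.34
PREN = 12.6 + 17.16 + 5.44 = 35.2

35.2


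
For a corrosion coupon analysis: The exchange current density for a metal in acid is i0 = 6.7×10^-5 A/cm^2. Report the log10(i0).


i0 = 6.7×10^-5 A/cm^2
log10(i0) = -4.174

-4.174


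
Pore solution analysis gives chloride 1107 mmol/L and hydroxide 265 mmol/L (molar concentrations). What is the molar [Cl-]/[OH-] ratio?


Threshold parameter = [Cl-] / [OH-] (molar basis; both in mmol/L, so units cancel)
Ratio = 1107 / 265 = 4.18

4.18


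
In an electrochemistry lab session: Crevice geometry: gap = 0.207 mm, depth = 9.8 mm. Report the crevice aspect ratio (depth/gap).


Aspect ratio = depth / gap
Ratio = 9.8 / 0.207 = 47.3

47.3


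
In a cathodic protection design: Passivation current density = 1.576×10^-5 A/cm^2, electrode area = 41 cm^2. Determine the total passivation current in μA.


I = i_pass * A, then convert A → μA (×10^6)
I = 1.576×10^-5 * 41 * 10^6 = 646.16 μA

646.16 μA


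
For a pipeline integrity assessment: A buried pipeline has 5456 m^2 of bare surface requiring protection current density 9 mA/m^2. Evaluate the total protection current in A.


I = area * current density, then convert mA → A (÷1000)
I = 5456 * 9 / 1000 = 49.1 A

49.1 A


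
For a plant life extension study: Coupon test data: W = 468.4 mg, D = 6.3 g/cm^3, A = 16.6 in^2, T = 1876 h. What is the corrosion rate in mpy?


Apply the mpy weight-loss relation: CR = 534 * W / (D * A * T)
Numerator: 534 * 468.4 = 250125.6
Denominator: 6.3 * 16.6 * 1876 = 196192.08
CR = 250125.6 / 196192.08 = 1.2749 mpy

1.2749 mpy


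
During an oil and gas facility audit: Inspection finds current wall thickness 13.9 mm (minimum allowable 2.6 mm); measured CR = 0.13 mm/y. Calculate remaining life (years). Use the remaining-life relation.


Apply the remaining-life relation: RL = (t_current − t_min) / CR
RL = (13.9 − 2.6) / 0.13 = 11.3 / 0.13 = 86.9 years

86.9 years


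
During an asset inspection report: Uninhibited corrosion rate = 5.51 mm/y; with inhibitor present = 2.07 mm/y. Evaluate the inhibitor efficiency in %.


Apply the inhibitor-efficiency definition: IE = (CR_blank − CR_inh)/CR_blank × 100
IE = (5.51 − 2.07) / 5.51 × 100
IE = 3.44 / 5.51 × 100 = 62.4 %

62.4 %


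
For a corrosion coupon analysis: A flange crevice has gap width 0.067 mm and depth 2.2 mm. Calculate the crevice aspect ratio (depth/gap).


Aspect ratio = depth / gap
Ratio = 2.2 / 0.067 = 32.8

32.8


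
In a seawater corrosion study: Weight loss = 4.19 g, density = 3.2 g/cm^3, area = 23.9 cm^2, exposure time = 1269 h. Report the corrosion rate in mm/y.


Apply the mm/y weight-loss relation: CR = 87600 * W / (D * A * T)
Numerator: 87600 * 4.19 = 367044.0
Denominator: 3.2 * 23.9 * 1269 = 97053.12
CR = 367044.0 / 97053.12 = 3.78189 mm/y

3.78189 mm/y


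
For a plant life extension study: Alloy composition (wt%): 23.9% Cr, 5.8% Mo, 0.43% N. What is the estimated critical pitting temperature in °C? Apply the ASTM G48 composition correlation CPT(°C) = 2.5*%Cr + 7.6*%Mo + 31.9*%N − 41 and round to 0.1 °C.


Apply the ASTM G48 empirical CPT estimate: CPT(°C) = 2.5*%Cr + 7.6*%Mo + 31.9*%N − 41
2.5*23.9 = 59.75; 7.6*5.8 = 44.08; 31.9*0.43 = 13.717
CPT = 59.75 + 44.08 + 13.717 − 41 = 76.547 °C
Rounded to 0.1 °C: CPT ≈ 76.5 °C

76.5 °C


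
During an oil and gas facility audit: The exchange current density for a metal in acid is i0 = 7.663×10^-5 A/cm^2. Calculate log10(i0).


i0 = 7.663×10^-5 A/cm^2
log10(i0) = -4.116

-4.116


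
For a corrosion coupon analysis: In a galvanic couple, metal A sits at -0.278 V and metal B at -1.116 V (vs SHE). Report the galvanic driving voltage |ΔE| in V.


Driving voltage is the absolute potential difference.
|ΔE| = |-0.278 − (-1.116)| = 0.838 V

0.838 V


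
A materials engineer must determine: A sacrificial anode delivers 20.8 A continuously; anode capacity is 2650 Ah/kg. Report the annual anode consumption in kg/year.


Annual consumption = current * hours per year / capacity
Rate = 20.8 * 8760 / 2650 = 68.8 kg/year

68.8 kg/year


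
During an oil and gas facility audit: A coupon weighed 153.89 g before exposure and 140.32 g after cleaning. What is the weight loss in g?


Weight loss = initial − final
WL = 153.89 − 140.32 = 13.57 g

13.57 g


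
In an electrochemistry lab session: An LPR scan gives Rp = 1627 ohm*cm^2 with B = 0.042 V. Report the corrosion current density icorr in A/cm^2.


Apply the Stern-Geary relation: icorr = B / Rp
icorr = 0.042 / 1627 = 2.581×10^-5 A/cm^2

2.581×10^-5 A/cm^2


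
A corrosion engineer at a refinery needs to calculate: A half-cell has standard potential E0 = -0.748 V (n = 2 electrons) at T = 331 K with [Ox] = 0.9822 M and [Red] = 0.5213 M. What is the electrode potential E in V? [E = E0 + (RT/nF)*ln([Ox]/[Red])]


Apply the Nernst equation: E = E0 + (RT/nF)*ln([Ox]/[Red])
Step 1: RT/nF = 8.314*331/(2*96485) = 0.01426094 V
Step 2: [Ox]/[Red] = 0.9822/0.5213 = 1.884136
Step 3: ln(1.884136) = 0.633469
Step 4: correction = 0.01426094 * 0.633469 = 0.009 V
E = -0.748 + 0.009 = -0.739 V

-0.739 V


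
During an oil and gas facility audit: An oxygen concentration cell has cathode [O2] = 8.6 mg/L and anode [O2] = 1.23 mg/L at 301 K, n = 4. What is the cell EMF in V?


Apply the Nernst concentration-cell relation: E = (RT/nF)*ln(C_cathode/C_anode)
RT/nF = 8.314*301/(4*96485) = 0.0064842 V
ln(8.6/1.23) = 1.94475
E = 0.0064842 * 1.94475 = 0.01261 V

0.01261 V


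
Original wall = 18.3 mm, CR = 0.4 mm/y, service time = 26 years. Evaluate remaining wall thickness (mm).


Remaining wall = original − CR × time
t = 18.3 − 0.4*26 = 18.3 − 10.4 = 7.9 mm

7.9 mm


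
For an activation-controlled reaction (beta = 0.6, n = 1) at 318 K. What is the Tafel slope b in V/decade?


Apply the Tafel slope relation: b = 2.303*R*T/(beta*n*F)
Numerator: 2.303 * 8.314 * 318 = 6088.79
Denominator: 0.6 * 1 * 96485 = 57891.0
b = 6088.79 / 57891.0 = 0.1052 V/decade

0.1052 V/decade


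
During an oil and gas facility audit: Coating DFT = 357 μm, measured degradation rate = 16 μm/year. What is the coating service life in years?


Service life = thickness / degradation rate
Life = 357 / 16 = 22.3 years

22.3 years


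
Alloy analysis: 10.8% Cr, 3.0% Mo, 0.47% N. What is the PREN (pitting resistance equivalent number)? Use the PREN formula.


Apply the PREN formula: PREN = Cr + 3.3*Mo + 16*N
PREN = 10.8 + 3.3*3.0 + 16*0.47
PREN = 10.8 + 9.9 + 7.52 = 28.22

28.22


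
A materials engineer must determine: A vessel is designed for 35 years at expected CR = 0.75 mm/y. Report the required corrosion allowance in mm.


Corrosion allowance = CR × design life
CA = 0.75 * 35 = 26.25 mm

26.25 mm


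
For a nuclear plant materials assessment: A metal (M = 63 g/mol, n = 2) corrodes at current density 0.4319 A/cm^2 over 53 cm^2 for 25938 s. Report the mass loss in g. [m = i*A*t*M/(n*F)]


Apply Faraday's law: m = i*A*t*M / (n*F)
Total charge passed Q = i*A*t = 0.4319*53*25938 = 593738.9766 C
m = Q*M/(n*F) = 593738.9766*63/(2*96485) = 193.841 g

193.841 g


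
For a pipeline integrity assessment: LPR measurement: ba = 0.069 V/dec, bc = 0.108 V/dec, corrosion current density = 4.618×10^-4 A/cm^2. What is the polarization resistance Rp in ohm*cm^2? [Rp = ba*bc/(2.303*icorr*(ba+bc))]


Apply the Stern-Geary equation: Rp = ba*bc / (2.303*icorr*(ba+bc))
ba*bc = 0.069*0.108 = 0.007452
ba+bc = 0.177; 2.303*icorr*(ba+bc) = 2.303*4.618×10^-4*0.177 = 1.88244×10^-4
Rp = 0.007452 / 1.88244×10^-4 = 39.6 ohm*cm^2

39.6 ohm*cm^2


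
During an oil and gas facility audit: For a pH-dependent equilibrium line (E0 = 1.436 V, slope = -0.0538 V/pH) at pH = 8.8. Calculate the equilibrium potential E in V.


Apply the Pourbaix line equation: E = E0 + slope*pH
E = 1.436 + (-0.0538)*8.8 = 1.436 + (-0.47344) = 0.96256 V
Rounded to 4 decimal places: E = 0.9626 V

0.9626 V


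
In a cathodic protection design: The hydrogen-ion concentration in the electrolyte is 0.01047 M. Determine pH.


pH = −log10[H+]
pH = −log10(0.01047) = 1.98

1.98


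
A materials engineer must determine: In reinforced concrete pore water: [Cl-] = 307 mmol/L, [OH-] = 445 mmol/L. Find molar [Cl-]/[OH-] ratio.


Threshold parameter = [Cl-] / [OH-] (molar basis; both in mmol/L, so units cancel)
Ratio = 307 / 445 = 0.69

0.69


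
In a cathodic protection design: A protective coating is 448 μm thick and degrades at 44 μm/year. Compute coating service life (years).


Service life = thickness / degradation rate
Life = 448 / 44 = 10.2 years

10.2 years


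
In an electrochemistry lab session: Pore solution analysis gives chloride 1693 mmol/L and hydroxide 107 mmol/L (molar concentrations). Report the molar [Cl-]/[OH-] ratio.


Threshold parameter = [Cl-] / [OH-] (molar basis; both in mmol/L, so units cancel)
Ratio = 1693 / 107 = 15.82

15.82


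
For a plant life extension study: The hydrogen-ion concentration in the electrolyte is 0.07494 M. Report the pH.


pH = −log10[H+]
pH = −log10(0.07494) = 1.13

1.13


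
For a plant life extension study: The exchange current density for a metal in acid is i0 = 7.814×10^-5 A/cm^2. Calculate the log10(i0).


i0 = 7.814×10^-5 A/cm^2
log10(i0) = -4.107

-4.107


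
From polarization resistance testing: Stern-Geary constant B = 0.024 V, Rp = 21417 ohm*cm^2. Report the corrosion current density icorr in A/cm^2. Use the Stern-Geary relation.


Apply the Stern-Geary relation: icorr = B / Rp
icorr = 0.024 / 21417 = 1.121×10^-6 A/cm^2

1.121×10^-6 A/cm^2


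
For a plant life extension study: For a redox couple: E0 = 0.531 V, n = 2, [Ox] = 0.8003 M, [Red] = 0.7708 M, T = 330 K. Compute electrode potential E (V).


Apply the Nernst equation: E = E0 + (RT/nF)*ln([Ox]/[Red])
Step 1: RT/nF = 8.314*330/(2*96485) = 0.01421786 V
Step 2: [Ox]/[Red] = 0.8003/0.7708 = 1.038272
Step 3: ln(1.038272) = 0.037558
Step 4: correction = 0.01421786 * 0.037558 = 0.0005 V
E = 0.531 + 0.0005 = 0.5315 V

0.5315 V


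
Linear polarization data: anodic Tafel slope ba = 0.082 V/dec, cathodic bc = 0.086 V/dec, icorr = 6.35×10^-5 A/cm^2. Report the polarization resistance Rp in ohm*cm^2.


Apply the Stern-Geary equation: Rp = ba*bc / (2.303*icorr*(ba+bc))
ba*bc = 0.082*0.086 = 0.007052
ba+bc = 0.168; 2.303*icorr*(ba+bc) = 2.303*6.35×10^-5*0.168 = 2.4568404×10^-5
Rp = 0.007052 / 2.4568404×10^-5 = 287.04 ohm*cm^2

287.04 ohm*cm^2


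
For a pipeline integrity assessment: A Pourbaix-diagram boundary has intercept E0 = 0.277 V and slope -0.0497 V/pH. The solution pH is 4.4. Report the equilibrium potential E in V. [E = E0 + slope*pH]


Apply the Pourbaix line equation: E = E0 + slope*pH
E = 0.277 + (-0.0497)*4.4 = 0.277 + (-0.21868) = 0.05832 V
Rounded to 3 decimal places: E = 0.058 V

0.058 V


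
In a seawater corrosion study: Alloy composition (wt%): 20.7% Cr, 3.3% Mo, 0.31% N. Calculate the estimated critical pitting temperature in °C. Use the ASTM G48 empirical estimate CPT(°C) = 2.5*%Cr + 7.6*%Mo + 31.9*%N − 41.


Apply the ASTM G48 empirical CPT estimate: CPT(°C) = 2.5*%Cr + 7.6*%Mo + 31.9*%N − 41
2.5*20.7 = 51.75; 7.6*3.3 = 25.08; 31.9*0.31 = 9.889
CPT = 51.75 + 25.08 + 9.889 − 41 = 45.719 °C
Rounded to 0.1 °C: CPT ≈ 45.7 °C

45.7 °C


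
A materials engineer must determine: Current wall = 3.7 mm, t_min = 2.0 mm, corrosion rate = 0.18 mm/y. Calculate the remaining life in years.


Apply the remaining-life relation: RL = (t_current − t_min) / CR
RL = (3.7 − 2.0) / 0.18 = 1.7 / 0.18 = 9.4 years

9.4 years


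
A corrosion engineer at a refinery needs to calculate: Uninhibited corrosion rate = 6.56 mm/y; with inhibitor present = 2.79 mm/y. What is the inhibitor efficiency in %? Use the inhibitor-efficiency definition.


Apply the inhibitor-efficiency definition: IE = (CR_blank − CR_inh)/CR_blank × 100
IE = (6.56 − 2.79) / 6.56 × 100
IE = 3.77 / 6.56 × 100 = 57.5 %

57.5 %


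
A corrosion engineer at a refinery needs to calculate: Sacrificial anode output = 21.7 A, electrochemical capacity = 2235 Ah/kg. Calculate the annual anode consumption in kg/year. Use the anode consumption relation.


Annual consumption = current * hours per year / capacity
Rate = 21.7 * 8760 / 2235 = 85.1 kg/year

85.1 kg/year


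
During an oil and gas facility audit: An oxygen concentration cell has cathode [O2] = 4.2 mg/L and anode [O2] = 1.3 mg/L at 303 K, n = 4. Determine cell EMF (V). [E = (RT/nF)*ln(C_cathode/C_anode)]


Apply the Nernst concentration-cell relation: E = (RT/nF)*ln(C_cathode/C_anode)
RT/nF = 8.314*303/(4*96485) = 0.00652729 V
ln(4.2/1.3) = 1.17272
E = 0.00652729 * 1.17272 = 0.00765 V

0.00765 V


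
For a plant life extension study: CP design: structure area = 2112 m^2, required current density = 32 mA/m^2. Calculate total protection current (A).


I = area * current density, then convert mA → A (÷1000)
I = 2112 * 32 / 1000 = 67.58 A

67.58 A


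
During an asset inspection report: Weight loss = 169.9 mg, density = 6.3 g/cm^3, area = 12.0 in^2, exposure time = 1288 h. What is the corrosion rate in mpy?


Apply the mpy weight-loss relation: CR = 534 * W / (D * A * T)
Numerator: 534 * 169.9 = 90726.6
Denominator: 6.3 * 12.0 * 1288 = 97372.8
CR = 90726.6 / 97372.8 = 0.932 mpy

0.932 mpy


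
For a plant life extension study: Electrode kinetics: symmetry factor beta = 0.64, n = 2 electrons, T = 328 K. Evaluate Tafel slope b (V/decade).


Apply the Tafel slope relation: b = 2.303*R*T/(beta*n*F)
Numerator: 2.303 * 8.314 * 328 = 6280.26
Denominator: 0.64 * 2 * 96485 = 123500.8
b = 6280.26 / 123500.8 = 0.0509 V/decade

0.0509 V/decade


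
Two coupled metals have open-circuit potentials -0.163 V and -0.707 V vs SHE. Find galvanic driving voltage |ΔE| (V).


Driving voltage is the absolute potential difference.
|ΔE| = |-0.163 − (-0.707)| = 0.544 V

0.544 V


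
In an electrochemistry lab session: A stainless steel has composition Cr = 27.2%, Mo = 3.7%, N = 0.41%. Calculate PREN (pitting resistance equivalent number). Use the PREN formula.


Apply the PREN formula: PREN = Cr + 3.3*Mo + 16*N
PREN = 27.2 + 3.3*3.7 + 16*0.41
PREN = 27.2 + 12.21 + 6.56 = 45.97

45.97


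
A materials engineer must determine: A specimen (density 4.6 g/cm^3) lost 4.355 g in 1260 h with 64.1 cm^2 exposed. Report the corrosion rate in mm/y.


Apply the mm/y weight-loss relation: CR = 87600 * W / (D * A * T)
Numerator: 87600 * 4.355 = 381498.0
Denominator: 4.6 * 64.1 * 1260 = 371523.6
CR = 381498.0 / 371523.6 = 1.0268 mm/y

1.0268 mm/y


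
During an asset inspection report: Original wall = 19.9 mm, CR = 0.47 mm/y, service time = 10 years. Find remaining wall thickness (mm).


Remaining wall = original − CR × time
t = 19.9 − 0.47*10 = 19.9 − 4.7 = 15.2 mm

15.2 mm


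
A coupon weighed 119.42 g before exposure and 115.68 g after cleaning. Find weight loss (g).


Weight loss = initial − final
WL = 119.42 − 115.68 = 3.74 g

3.74 g


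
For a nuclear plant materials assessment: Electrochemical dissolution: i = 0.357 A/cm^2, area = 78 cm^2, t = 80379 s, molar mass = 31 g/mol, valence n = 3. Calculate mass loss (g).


Apply Faraday's law: m = i*A*t*M / (n*F)
Total charge passed Q = i*A*t = 0.357*78*80379 = 2238233.634 C
m = Q*M/(n*F) = 2238233.634*31/(3*96485) = 239.71 g

239.71 g


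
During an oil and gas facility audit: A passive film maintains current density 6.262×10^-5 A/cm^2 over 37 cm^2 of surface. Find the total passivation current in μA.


I = i_pass * A, then convert A → μA (×10^6)
I = 6.262×10^-5 * 37 * 10^6 = 2316.94 μA

2316.94 μA


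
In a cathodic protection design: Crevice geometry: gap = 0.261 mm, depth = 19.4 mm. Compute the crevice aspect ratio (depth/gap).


Aspect ratio = depth / gap
Ratio = 19.4 / 0.261 = 74.3

74.3


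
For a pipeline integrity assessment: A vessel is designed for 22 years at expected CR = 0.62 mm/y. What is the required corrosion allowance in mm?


Corrosion allowance = CR × design life
CA = 0.62 * 22 = 13.64 mm

13.64 mm


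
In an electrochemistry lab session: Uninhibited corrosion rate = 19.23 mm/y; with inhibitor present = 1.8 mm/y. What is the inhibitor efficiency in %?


Apply the inhibitor-efficiency definition: IE = (CR_blank − CR_inh)/CR_blank × 100
IE = (19.23 − 1.8) / 19.23 × 100
IE = 17.43 / 19.23 × 100 = 90.6 %

90.6 %


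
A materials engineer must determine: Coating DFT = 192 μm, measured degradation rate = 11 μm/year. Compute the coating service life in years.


Service life = thickness / degradation rate
Life = 192 / 11 = 17.5 years

17.5 years


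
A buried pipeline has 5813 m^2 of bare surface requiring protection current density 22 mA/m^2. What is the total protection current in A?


I = area * current density, then convert mA → A (÷1000)
I = 5813 * 22 / 1000 = 127.89 A

127.89 A


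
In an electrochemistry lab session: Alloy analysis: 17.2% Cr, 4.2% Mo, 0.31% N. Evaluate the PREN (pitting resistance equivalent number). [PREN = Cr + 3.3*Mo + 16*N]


Apply the PREN formula: PREN = Cr + 3.3*Mo + 16*N
PREN = 17.2 + 3.3*4.2 + 16*0.31
PREN = 17.2 + 13.86 + 4.96 = 36.02

36.02


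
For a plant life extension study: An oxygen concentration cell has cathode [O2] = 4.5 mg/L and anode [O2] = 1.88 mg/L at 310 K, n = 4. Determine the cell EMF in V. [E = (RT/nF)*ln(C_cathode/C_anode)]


Apply the Nernst concentration-cell relation: E = (RT/nF)*ln(C_cathode/C_anode)
RT/nF = 8.314*310/(4*96485) = 0.00667808 V
ln(4.5/1.88) = 0.87281
E = 0.00667808 * 0.87281 = 0.00583 V

0.00583 V


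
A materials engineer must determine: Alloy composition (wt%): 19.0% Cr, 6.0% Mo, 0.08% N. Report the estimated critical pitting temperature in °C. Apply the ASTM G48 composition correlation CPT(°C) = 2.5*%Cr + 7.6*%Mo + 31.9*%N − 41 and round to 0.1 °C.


Apply the ASTM G48 empirical CPT estimate: CPT(°C) = 2.5*%Cr + 7.6*%Mo + 31.9*%N − 41
2.5*19.0 = 47.5; 7.6*6.0 = 45.6; 31.9*0.08 = 2.552
CPT = 47.5 + 45.6 + 2.552 − 41 = 54.652 °C
Rounded to 0.1 °C: CPT ≈ 54.7 °C

54.7 °C


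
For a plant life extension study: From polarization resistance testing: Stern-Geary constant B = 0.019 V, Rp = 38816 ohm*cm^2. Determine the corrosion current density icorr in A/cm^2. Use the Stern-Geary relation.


Apply the Stern-Geary relation: icorr = B / Rp
icorr = 0.019 / 38816 = 4.895×10^-7 A/cm^2

4.895×10^-7 A/cm^2


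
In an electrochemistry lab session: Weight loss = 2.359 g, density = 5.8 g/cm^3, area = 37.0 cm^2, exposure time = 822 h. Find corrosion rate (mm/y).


Apply the mm/y weight-loss relation: CR = 87600 * W / (D * A * T)
Numerator: 87600 * 2.359 = 206648.4
Denominator: 5.8 * 37.0 * 822 = 176401.2
CR = 206648.4 / 176401.2 = 1.171468 mm/y

1.171468 mm/y


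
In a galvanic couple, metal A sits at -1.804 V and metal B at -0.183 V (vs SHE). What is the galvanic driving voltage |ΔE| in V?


Driving voltage is the absolute potential difference.
|ΔE| = |-1.804 − (-0.183)| = 1.621 V

1.621 V


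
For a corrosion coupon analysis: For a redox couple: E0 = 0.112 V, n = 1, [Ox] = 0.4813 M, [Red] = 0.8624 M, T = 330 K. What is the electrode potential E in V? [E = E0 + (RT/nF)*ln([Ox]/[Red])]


Apply the Nernst equation: E = E0 + (RT/nF)*ln([Ox]/[Red])
Step 1: RT/nF = 8.314*330/(1*96485) = 0.02843572 V
Step 2: [Ox]/[Red] = 0.4813/0.8624 = 0.558094
Step 3: ln(0.558094) = -0.583228
Step 4: correction = 0.02843572 * -0.583228 = -0.0166 V
E = 0.112 + -0.0166 = 0.0954 V

0.0954 V
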